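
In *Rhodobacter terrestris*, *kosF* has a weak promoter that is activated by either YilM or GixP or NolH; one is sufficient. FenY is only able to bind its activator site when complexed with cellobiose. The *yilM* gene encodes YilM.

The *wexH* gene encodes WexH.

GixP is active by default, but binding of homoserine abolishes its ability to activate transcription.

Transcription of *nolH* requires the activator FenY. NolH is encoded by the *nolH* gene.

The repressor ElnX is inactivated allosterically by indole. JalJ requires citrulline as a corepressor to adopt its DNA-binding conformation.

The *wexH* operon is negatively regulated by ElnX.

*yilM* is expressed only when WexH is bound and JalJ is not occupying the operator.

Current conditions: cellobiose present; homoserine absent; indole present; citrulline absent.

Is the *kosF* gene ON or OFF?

Citrulline is absent, so JalJ is inactive.
Indole is present, so ElnX is inactive.
With no repressor bound, *wexH* is transcribed.
So WexH is produced and active.
No repressor is bound and WexH is active, so *yilM* is transcribed.
So YilM is produced and active.
Homoserine is absent, so GixP is active.
Cellobiose is present, so FenY is active.
No repressor is bound and FenY is active, so *nolH* is transcribed.
So NolH is produced and active.
Activator YilM is present, so *kosF* is transcribed.

ON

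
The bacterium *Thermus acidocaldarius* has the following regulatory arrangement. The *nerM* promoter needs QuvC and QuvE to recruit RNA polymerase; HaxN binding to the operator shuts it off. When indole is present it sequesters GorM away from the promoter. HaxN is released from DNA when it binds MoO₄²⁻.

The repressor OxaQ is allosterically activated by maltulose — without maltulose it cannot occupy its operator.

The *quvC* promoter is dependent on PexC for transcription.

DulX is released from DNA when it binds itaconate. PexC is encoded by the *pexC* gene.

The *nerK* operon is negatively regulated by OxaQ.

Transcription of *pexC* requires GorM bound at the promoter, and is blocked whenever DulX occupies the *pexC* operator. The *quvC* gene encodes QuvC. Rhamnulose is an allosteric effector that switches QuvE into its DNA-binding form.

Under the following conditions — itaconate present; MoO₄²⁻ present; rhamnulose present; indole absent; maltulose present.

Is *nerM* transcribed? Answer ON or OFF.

ON

Itaconate is present, so DulX is inactive.
Indole is absent, so GorM is active.
No repressor is bound and GorM is active, so *pexC* is transcribed.
So PexC is produced and active.
No repressor is bound and PexC is active, so *quvC* is transcribed.
So QuvC is produced and active.
MoO₄²⁻ is present, so HaxN is inactive.
Rhamnulose is present, so QuvE is active.
No repressor is bound and QuvC and QuvE are active, so *nerM* is transcribed.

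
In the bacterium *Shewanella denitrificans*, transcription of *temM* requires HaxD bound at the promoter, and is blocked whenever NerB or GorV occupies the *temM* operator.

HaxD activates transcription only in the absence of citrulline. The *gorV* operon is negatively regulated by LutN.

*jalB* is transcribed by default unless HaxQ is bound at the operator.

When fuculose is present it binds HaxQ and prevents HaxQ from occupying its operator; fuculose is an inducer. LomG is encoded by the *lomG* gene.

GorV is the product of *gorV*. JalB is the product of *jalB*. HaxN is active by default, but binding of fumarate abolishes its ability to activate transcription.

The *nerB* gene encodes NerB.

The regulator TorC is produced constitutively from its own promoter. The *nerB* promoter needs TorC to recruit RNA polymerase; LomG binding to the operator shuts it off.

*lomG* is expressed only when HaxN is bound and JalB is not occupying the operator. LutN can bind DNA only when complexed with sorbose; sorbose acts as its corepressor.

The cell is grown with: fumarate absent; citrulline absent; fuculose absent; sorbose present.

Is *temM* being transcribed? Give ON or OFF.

ON

Citrulline is absent, so HaxD is active.
TorC is produced constitutively and is active.
Fuculose is absent, so HaxQ is active.
With repressor HaxQ bound, *jalB* is not transcribed.
So JalB is not produced.
Fumarate is absent, so HaxN is active.
No repressor is bound and HaxN is active, so *lomG* is transcribed.
So LomG is produced and active.
With repressor LomG bound, *nerB* is not transcribed.
So NerB is not produced.
Sorbose is present, so LutN is active.
With repressor LutN bound, *gorV* is not transcribed.
So GorV is not produced.
No repressor is bound and HaxD is active, so *temM* is transcribed.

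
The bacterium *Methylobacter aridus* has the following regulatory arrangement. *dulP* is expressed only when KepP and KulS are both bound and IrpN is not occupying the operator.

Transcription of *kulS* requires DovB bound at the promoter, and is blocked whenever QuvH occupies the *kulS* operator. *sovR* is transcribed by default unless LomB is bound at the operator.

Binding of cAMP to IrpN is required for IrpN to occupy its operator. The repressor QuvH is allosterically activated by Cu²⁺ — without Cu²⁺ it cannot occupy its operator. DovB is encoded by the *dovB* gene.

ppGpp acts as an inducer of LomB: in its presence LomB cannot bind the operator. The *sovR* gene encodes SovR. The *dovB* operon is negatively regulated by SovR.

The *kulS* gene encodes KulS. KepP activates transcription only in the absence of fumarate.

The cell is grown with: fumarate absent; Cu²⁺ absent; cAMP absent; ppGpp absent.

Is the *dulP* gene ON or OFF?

ON

Fumarate is absent, so KepP is active.
cAMP is absent, so IrpN is inactive.
Cu²⁺ is absent, so QuvH is inactive.
ppGpp is absent, so LomB is active.
With repressor LomB bound, *sovR* is not transcribed.
So SovR is not produced.
With no repressor bound, *dovB* is transcribed.
So DovB is produced and active.
No repressor is bound and DovB is active, so *kulS* is transcribed.
So KulS is produced and active.
No repressor is bound and KepP and KulS are active, so *dulP* is transcribed.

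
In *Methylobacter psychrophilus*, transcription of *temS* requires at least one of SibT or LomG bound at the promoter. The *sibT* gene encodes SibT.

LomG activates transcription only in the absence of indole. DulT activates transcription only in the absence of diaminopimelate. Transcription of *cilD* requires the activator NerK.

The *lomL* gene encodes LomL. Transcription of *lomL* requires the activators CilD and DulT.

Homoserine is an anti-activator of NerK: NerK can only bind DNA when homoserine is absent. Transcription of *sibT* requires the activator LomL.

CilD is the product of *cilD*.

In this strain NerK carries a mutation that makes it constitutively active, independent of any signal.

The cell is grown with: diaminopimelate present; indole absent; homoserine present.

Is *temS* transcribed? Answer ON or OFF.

NerK is constitutively active in this strain.
No repressor is bound and NerK is active, so *cilD* is transcribed.
So CilD is produced and active.
Diaminopimelate is present, so DulT is inactive.
Required activator DulT is absent, so *lomL* is not transcribed.
So LomL is not produced.
Required activator LomL is absent, so *sibT* is not transcribed.
So SibT is not produced.
Indole is absent, so LomG is active.
Activator LomG is present, so *temS* is transcribed.

ON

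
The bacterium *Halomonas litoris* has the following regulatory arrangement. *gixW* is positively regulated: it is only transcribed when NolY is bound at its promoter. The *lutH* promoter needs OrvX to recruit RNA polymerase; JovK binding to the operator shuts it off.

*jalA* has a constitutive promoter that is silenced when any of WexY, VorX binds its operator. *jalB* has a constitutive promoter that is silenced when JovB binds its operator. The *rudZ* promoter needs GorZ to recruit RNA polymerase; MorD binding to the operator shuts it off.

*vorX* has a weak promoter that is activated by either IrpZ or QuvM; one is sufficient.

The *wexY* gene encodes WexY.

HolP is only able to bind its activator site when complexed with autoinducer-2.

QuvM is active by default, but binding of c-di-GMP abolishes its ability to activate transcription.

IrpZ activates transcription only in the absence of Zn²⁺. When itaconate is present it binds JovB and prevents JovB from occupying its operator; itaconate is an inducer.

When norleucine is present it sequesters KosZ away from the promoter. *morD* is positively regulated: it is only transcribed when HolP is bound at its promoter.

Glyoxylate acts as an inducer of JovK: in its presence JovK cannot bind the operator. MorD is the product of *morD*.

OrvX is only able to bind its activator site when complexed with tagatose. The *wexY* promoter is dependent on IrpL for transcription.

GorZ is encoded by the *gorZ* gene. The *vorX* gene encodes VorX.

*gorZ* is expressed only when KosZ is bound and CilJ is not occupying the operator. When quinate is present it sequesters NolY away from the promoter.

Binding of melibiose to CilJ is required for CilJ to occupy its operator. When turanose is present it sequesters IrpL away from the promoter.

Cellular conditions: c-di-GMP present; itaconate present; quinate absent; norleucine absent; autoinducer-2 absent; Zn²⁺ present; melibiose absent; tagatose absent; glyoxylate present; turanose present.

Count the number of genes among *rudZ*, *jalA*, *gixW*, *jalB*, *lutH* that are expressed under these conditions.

Norleucine is absent, so KosZ is active.
Melibiose is absent, so CilJ is inactive.
No repressor is bound and KosZ is active, so *gorZ* is transcribed.
So GorZ is produced and active.
Autoinducer-2 is absent, so HolP is inactive.
Required activator HolP is absent, so *morD* is not transcribed.
So MorD is not produced.
No repressor is bound and GorZ is active, so *rudZ* is transcribed.
→ *rudZ* is ON.
Turanose is present, so IrpL is inactive.
Required activator IrpL is absent, so *wexY* is not transcribed.
So WexY is not produced.
Zn²⁺ is present, so IrpZ is inactive.
c-di-GMP is present, so QuvM is inactive.
No activator is available at the *vorX* promoter, so *vorX* is not transcribed.
So VorX is not produced.
With no repressor bound, *jalA* is transcribed.
→ *jalA* is ON.
Quinate is absent, so NolY is active.
No repressor is bound and NolY is active, so *gixW* is transcribed.
→ *gixW* is ON.
Itaconate is present, so JovB is inactive.
With no repressor bound, *jalB* is transcribed.
→ *jalB* is ON.
Tagatose is absent, so OrvX is inactive.
Glyoxylate is present, so JovK is inactive.
Required activator OrvX is absent, so *lutH* is not transcribed.
→ *lutH* is OFF.
4 of the 5 genes are transcribed.

4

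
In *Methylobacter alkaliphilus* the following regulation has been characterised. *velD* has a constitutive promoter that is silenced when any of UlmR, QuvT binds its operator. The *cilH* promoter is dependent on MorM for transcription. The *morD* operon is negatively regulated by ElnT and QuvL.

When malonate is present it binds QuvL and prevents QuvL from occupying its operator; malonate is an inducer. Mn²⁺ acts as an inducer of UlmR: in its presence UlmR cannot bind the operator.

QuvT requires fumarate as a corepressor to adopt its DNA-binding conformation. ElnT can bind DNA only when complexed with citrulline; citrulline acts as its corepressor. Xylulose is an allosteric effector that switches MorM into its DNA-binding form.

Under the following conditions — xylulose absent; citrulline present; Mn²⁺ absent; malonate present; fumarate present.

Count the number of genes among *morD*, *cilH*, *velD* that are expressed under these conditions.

0

Citrulline is present, so ElnT is active.
Malonate is present, so QuvL is inactive.
With repressor ElnT bound, *morD* is not transcribed.
→ *morD* is OFF.
Xylulose is absent, so MorM is inactive.
Required activator MorM is absent, so *cilH* is not transcribed.
→ *cilH* is OFF.
Mn²⁺ is absent, so UlmR is active.
Fumarate is present, so QuvT is active.
With repressor UlmR bound, *velD* is not transcribed.
→ *velD* is OFF.
0 of the 3 genes are transcribed.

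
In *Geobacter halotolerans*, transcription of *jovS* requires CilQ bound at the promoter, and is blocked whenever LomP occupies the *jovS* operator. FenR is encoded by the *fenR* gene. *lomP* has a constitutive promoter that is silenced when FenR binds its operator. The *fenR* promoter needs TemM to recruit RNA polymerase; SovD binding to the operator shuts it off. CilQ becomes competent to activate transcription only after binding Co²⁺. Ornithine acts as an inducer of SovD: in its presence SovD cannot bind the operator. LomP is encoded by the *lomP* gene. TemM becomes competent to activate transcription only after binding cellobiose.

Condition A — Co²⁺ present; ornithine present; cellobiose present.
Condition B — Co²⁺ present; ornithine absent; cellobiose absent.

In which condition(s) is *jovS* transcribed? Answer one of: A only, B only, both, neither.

A only

Condition A:
Co²⁺ is present, so CilQ is active.
Ornithine is present, so SovD is inactive.
Cellobiose is present, so TemM is active.
No repressor is bound and TemM is active, so *fenR* is transcribed.
So FenR is produced and active.
With repressor FenR bound, *lomP* is not transcribed.
So LomP is not produced.
No repressor is bound and CilQ is active, so *jovS* is transcribed.
→ *jovS* is ON in A.
Condition B:
Co²⁺ is present, so CilQ is active.
Ornithine is absent, so SovD is active.
Cellobiose is absent, so TemM is inactive.
With repressor SovD bound, *fenR* is not transcribed.
So FenR is not produced.
With no repressor bound, *lomP* is transcribed.
So LomP is produced and active.
With repressor LomP bound, *jovS* is not transcribed.
→ *jovS* is OFF in B.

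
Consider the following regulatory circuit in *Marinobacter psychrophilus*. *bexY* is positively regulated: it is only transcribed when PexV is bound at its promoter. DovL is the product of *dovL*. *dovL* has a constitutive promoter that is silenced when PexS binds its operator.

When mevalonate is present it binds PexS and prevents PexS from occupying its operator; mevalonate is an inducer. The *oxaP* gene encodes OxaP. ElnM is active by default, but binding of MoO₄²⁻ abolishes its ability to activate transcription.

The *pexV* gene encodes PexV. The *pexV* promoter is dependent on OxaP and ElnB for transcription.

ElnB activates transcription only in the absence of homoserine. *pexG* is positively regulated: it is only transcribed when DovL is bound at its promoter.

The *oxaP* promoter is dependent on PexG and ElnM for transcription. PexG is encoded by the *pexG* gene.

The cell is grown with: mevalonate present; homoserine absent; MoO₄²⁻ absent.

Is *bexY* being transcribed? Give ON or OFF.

Mevalonate is present, so PexS is inactive.
With no repressor bound, *dovL* is transcribed.
So DovL is produced and active.
No repressor is bound and DovL is active, so *pexG* is transcribed.
So PexG is produced and active.
MoO₄²⁻ is absent, so ElnM is active.
No repressor is bound and PexG and ElnM are active, so *oxaP* is transcribed.
So OxaP is produced and active.
Homoserine is absent, so ElnB is active.
No repressor is bound and OxaP and ElnB are active, so *pexV* is transcribed.
So PexV is produced and active.
No repressor is bound and PexV is active, so *bexY* is transcribed.

ON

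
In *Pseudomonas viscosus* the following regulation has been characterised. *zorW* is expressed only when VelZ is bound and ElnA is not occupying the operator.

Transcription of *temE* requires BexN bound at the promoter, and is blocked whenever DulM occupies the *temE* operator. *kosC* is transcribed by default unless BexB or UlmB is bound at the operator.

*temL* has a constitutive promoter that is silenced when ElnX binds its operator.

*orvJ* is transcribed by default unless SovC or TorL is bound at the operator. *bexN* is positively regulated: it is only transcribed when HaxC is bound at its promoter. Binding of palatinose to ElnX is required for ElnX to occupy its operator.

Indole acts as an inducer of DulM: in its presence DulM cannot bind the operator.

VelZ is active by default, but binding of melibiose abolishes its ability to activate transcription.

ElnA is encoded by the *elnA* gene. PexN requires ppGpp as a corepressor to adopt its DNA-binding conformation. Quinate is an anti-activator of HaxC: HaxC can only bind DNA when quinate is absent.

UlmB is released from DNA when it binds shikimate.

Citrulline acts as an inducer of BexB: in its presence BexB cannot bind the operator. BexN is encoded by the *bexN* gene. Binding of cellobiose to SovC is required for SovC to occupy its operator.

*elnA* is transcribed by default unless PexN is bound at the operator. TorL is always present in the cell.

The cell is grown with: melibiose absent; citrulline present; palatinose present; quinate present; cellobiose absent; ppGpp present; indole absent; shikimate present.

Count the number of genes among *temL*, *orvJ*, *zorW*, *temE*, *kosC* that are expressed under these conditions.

Palatinose is present, so ElnX is active.
With repressor ElnX bound, *temL* is not transcribed.
→ *temL* is OFF.
Cellobiose is absent, so SovC is inactive.
TorL is produced constitutively and is active.
With repressor TorL bound, *orvJ* is not transcribed.
→ *orvJ* is OFF.
ppGpp is present, so PexN is active.
With repressor PexN bound, *elnA* is not transcribed.
So ElnA is not produced.
Melibiose is absent, so VelZ is active.
No repressor is bound and VelZ is active, so *zorW* is transcribed.
→ *zorW* is ON.
Indole is absent, so DulM is active.
Quinate is present, so HaxC is inactive.
Required activator HaxC is absent, so *bexN* is not transcribed.
So BexN is not produced.
With repressor DulM bound, *temE* is not transcribed.
→ *temE* is OFF.
Citrulline is present, so BexB is inactive.
Shikimate is present, so UlmB is inactive.
With no repressor bound, *kosC* is transcribed.
→ *kosC* is ON.
2 of the 5 genes are transcribed.

2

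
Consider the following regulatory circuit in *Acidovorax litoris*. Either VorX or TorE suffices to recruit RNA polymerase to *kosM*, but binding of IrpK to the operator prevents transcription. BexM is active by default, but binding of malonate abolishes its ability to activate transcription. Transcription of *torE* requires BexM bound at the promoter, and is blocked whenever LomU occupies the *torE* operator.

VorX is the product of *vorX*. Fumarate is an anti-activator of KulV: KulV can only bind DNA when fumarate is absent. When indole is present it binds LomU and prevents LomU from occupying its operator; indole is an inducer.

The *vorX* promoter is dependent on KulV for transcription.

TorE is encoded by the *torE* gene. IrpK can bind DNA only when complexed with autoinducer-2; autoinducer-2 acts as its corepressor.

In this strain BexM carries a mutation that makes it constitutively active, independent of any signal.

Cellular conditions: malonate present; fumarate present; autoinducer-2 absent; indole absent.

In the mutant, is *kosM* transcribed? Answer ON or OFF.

OFF

Fumarate is present, so KulV is inactive.
Required activator KulV is absent, so *vorX* is not transcribed.
So VorX is not produced.
Indole is absent, so LomU is active.
BexM is constitutively active in this strain.
With repressor LomU bound, *torE* is not transcribed.
So TorE is not produced.
Autoinducer-2 is absent, so IrpK is inactive.
No activator is available at the *kosM* promoter, so *kosM* is not transcribed.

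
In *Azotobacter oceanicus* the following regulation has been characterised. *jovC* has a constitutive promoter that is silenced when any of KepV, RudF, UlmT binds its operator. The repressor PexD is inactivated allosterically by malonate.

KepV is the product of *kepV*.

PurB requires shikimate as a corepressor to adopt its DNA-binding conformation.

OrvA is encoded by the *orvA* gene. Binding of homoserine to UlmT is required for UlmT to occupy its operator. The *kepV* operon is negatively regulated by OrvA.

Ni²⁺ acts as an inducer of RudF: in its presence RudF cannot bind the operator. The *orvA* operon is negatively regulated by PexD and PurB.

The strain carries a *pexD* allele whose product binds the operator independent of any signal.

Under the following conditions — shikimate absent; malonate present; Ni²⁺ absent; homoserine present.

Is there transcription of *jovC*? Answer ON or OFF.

OFF

PexD is constitutively active in this strain.
Shikimate is absent, so PurB is inactive.
With repressor PexD bound, *orvA* is not transcribed.
So OrvA is not produced.
With no repressor bound, *kepV* is transcribed.
So KepV is produced and active.
Ni²⁺ is absent, so RudF is active.
Homoserine is present, so UlmT is active.
With repressor KepV bound, *jovC* is not transcribed.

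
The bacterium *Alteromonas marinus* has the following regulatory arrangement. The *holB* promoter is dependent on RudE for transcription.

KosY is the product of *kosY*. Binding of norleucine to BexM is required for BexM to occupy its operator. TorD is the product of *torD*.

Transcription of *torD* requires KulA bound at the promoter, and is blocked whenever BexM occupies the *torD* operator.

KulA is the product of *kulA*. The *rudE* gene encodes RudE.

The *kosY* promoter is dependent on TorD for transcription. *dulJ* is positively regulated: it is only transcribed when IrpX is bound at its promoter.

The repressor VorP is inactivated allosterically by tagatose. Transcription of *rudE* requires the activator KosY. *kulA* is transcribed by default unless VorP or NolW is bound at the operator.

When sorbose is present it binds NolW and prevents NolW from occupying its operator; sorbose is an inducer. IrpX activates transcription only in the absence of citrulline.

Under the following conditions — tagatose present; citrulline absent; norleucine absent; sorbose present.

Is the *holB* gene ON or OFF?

ON

Tagatose is present, so VorP is inactive.
Sorbose is present, so NolW is inactive.
With no repressor bound, *kulA* is transcribed.
So KulA is produced and active.
Norleucine is absent, so BexM is inactive.
No repressor is bound and KulA is active, so *torD* is transcribed.
So TorD is produced and active.
No repressor is bound and TorD is active, so *kosY* is transcribed.
So KosY is produced and active.
No repressor is bound and KosY is active, so *rudE* is transcribed.
So RudE is produced and active.
No repressor is bound and RudE is active, so *holB* is transcribed.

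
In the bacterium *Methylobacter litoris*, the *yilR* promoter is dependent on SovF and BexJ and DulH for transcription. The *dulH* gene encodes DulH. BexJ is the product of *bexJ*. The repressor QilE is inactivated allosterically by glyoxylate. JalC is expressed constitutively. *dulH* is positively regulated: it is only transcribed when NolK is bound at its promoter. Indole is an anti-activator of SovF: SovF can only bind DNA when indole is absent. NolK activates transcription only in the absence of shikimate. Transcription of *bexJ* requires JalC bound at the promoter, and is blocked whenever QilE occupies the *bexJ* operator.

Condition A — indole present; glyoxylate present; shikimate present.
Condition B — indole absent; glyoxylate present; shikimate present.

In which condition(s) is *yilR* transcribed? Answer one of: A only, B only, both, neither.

neither

Condition A:
Indole is present, so SovF is inactive.
JalC is produced constitutively and is active.
Glyoxylate is present, so QilE is inactive.
No repressor is bound and JalC is active, so *bexJ* is transcribed.
So BexJ is produced and active.
Shikimate is present, so NolK is inactive.
Required activator NolK is absent, so *dulH* is not transcribed.
So DulH is not produced.
Required activator SovF is absent, so *yilR* is not transcribed.
→ *yilR* is OFF in A.
Condition B:
Indole is absent, so SovF is active.
JalC is produced constitutively and is active.
Glyoxylate is present, so QilE is inactive.
No repressor is bound and JalC is active, so *bexJ* is transcribed.
So BexJ is produced and active.
Shikimate is present, so NolK is inactive.
Required activator NolK is absent, so *dulH* is not transcribed.
So DulH is not produced.
Required activator DulH is absent, so *yilR* is not transcribed.
→ *yilR* is OFF in B.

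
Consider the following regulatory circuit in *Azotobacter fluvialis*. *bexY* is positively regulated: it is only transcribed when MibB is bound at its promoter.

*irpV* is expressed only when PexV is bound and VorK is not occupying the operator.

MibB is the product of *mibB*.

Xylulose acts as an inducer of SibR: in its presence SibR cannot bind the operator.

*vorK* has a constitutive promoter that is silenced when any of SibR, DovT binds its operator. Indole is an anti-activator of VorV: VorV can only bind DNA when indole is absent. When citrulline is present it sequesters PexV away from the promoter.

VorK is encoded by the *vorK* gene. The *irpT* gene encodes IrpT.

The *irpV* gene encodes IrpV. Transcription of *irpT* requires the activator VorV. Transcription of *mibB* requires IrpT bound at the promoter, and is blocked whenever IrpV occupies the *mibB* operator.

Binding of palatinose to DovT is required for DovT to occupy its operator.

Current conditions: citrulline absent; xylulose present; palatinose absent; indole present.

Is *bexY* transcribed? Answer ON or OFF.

OFF

Xylulose is present, so SibR is inactive.
Palatinose is absent, so DovT is inactive.
With no repressor bound, *vorK* is transcribed.
So VorK is produced and active.
Citrulline is absent, so PexV is active.
With repressor VorK bound, *irpV* is not transcribed.
So IrpV is not produced.
Indole is present, so VorV is inactive.
Required activator VorV is absent, so *irpT* is not transcribed.
So IrpT is not produced.
Required activator IrpT is absent, so *mibB* is not transcribed.
So MibB is not produced.
Required activator MibB is absent, so *bexY* is not transcribed.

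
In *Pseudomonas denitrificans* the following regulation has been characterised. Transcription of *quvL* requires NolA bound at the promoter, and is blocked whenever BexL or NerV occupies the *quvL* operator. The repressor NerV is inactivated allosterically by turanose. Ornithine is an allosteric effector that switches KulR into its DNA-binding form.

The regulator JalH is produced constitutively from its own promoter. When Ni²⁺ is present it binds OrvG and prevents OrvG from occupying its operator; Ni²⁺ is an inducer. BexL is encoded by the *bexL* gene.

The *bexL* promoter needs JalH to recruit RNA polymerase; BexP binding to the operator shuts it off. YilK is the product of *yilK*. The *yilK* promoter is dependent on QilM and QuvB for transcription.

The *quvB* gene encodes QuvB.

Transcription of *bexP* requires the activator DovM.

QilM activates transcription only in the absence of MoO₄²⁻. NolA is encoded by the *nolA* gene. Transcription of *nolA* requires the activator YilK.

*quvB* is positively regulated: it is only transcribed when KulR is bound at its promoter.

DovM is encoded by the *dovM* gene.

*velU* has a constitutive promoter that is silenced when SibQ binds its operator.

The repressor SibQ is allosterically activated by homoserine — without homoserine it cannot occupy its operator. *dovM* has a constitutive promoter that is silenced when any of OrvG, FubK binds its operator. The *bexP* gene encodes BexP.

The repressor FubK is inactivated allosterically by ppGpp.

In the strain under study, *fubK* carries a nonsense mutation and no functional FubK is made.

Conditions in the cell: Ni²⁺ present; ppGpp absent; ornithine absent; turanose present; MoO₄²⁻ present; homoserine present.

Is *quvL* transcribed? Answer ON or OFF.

JalH is produced constitutively and is active.
Ni²⁺ is present, so OrvG is inactive.
FubK is non-functional in this strain, so it has no effect.
With no repressor bound, *dovM* is transcribed.
So DovM is produced and active.
No repressor is bound and DovM is active, so *bexP* is transcribed.
So BexP is produced and active.
With repressor BexP bound, *bexL* is not transcribed.
So BexL is not produced.
Turanose is present, so NerV is inactive.
MoO₄²⁻ is present, so QilM is inactive.
Ornithine is absent, so KulR is inactive.
Required activator KulR is absent, so *quvB* is not transcribed.
So QuvB is not produced.
Required activator QilM is absent, so *yilK* is not transcribed.
So YilK is not produced.
Required activator YilK is absent, so *nolA* is not transcribed.
So NolA is not produced.
Required activator NolA is absent, so *quvL* is not transcribed.

OFF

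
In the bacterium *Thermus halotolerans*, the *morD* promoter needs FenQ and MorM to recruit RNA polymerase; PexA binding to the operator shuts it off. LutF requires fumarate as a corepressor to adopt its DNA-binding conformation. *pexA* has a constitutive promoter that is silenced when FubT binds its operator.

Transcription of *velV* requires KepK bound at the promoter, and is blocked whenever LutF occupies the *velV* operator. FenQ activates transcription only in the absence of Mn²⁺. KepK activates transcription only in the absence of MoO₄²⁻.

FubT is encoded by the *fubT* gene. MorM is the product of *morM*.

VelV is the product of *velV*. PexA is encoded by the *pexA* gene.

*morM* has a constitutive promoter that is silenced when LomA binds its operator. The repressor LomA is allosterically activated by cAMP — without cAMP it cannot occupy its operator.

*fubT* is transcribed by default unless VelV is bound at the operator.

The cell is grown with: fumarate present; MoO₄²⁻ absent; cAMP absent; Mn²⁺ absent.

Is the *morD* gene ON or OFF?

ON

Mn²⁺ is absent, so FenQ is active.
cAMP is absent, so LomA is inactive.
With no repressor bound, *morM* is transcribed.
So MorM is produced and active.
MoO₄²⁻ is absent, so KepK is active.
Fumarate is present, so LutF is active.
With repressor LutF bound, *velV* is not transcribed.
So VelV is not produced.
With no repressor bound, *fubT* is transcribed.
So FubT is produced and active.
With repressor FubT bound, *pexA* is not transcribed.
So PexA is not produced.
No repressor is bound and FenQ and MorM are active, so *morD* is transcribed.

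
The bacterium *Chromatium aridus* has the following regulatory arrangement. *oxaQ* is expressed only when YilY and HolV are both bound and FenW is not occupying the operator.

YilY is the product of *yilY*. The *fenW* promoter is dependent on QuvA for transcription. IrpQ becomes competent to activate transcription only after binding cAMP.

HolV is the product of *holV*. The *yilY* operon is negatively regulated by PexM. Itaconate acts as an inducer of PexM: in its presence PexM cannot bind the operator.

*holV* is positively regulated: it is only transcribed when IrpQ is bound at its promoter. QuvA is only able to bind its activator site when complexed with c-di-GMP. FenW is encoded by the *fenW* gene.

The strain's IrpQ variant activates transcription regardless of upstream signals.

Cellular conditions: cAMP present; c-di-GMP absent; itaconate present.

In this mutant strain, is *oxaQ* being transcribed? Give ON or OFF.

c-di-GMP is absent, so QuvA is inactive.
Required activator QuvA is absent, so *fenW* is not transcribed.
So FenW is not produced.
Itaconate is present, so PexM is inactive.
With no repressor bound, *yilY* is transcribed.
So YilY is produced and active.
IrpQ is constitutively active in this strain.
No repressor is bound and IrpQ is active, so *holV* is transcribed.
So HolV is produced and active.
No repressor is bound and YilY and HolV are active, so *oxaQ* is transcribed.

ON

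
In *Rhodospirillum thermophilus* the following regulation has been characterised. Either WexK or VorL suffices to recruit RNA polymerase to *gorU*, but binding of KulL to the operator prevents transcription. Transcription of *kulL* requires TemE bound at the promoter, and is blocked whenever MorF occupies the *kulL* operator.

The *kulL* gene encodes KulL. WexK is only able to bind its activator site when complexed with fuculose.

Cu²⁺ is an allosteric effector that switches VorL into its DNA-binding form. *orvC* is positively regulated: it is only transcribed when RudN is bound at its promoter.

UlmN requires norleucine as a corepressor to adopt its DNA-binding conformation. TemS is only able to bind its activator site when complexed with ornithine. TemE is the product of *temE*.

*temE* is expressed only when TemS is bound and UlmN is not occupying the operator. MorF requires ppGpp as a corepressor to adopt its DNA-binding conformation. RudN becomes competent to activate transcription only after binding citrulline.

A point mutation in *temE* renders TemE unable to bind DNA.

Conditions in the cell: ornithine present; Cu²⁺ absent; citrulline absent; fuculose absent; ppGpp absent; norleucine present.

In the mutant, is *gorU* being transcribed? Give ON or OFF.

OFF

Fuculose is absent, so WexK is inactive.
TemE is non-functional in this strain, so it has no effect.
ppGpp is absent, so MorF is inactive.
Required activator TemE is absent, so *kulL* is not transcribed.
So KulL is not produced.
Cu²⁺ is absent, so VorL is inactive.
No activator is available at the *gorU* promoter, so *gorU* is not transcribed.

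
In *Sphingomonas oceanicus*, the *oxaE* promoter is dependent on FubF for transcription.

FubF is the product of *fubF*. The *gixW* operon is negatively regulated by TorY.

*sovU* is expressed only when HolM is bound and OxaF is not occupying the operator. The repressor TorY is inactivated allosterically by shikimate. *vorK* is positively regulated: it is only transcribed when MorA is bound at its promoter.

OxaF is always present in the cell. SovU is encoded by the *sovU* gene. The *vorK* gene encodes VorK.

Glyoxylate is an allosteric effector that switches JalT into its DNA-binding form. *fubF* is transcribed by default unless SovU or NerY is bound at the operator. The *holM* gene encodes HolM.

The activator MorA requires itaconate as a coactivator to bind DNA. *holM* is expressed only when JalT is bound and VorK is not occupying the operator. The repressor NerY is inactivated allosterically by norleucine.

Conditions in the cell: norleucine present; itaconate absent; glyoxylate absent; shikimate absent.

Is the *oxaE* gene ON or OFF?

Itaconate is absent, so MorA is inactive.
Required activator MorA is absent, so *vorK* is not transcribed.
So VorK is not produced.
Glyoxylate is absent, so JalT is inactive.
Required activator JalT is absent, so *holM* is not transcribed.
So HolM is not produced.
OxaF is produced constitutively and is active.
With repressor OxaF bound, *sovU* is not transcribed.
So SovU is not produced.
Norleucine is present, so NerY is inactive.
With no repressor bound, *fubF* is transcribed.
So FubF is produced and active.
No repressor is bound and FubF is active, so *oxaE* is transcribed.

ON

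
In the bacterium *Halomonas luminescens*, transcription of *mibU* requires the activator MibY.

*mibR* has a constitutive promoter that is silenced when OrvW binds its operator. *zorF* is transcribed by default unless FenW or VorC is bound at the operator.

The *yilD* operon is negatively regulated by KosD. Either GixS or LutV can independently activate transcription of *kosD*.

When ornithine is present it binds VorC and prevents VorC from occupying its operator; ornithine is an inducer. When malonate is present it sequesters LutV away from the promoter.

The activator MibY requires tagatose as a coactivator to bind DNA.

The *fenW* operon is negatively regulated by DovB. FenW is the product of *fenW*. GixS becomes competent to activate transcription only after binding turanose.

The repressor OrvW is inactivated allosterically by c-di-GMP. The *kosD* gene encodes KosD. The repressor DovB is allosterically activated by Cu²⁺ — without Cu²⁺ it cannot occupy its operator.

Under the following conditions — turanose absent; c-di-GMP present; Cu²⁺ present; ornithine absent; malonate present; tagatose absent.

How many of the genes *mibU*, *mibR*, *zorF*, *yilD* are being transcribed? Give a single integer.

Tagatose is absent, so MibY is inactive.
Required activator MibY is absent, so *mibU* is not transcribed.
→ *mibU* is OFF.
c-di-GMP is present, so OrvW is inactive.
With no repressor bound, *mibR* is transcribed.
→ *mibR* is ON.
Cu²⁺ is present, so DovB is active.
With repressor DovB bound, *fenW* is not transcribed.
So FenW is not produced.
Ornithine is absent, so VorC is active.
With repressor VorC bound, *zorF* is not transcribed.
→ *zorF* is OFF.
Turanose is absent, so GixS is inactive.
Malonate is present, so LutV is inactive.
No activator is available at the *kosD* promoter, so *kosD* is not transcribed.
So KosD is not produced.
With no repressor bound, *yilD* is transcribed.
→ *yilD* is ON.
2 of the 4 genes are transcribed.

2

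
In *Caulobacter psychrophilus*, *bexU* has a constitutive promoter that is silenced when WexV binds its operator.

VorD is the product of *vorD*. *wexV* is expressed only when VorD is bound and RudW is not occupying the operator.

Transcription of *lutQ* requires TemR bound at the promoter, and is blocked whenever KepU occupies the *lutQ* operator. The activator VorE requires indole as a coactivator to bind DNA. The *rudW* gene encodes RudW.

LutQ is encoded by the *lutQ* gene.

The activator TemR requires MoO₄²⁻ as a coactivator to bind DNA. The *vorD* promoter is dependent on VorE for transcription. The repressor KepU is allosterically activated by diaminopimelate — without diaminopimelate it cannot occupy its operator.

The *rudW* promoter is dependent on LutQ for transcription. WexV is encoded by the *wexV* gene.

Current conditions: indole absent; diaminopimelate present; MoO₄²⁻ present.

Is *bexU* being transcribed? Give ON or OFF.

MoO₄²⁻ is present, so TemR is active.
Diaminopimelate is present, so KepU is active.
With repressor KepU bound, *lutQ* is not transcribed.
So LutQ is not produced.
Required activator LutQ is absent, so *rudW* is not transcribed.
So RudW is not produced.
Indole is absent, so VorE is inactive.
Required activator VorE is absent, so *vorD* is not transcribed.
So VorD is not produced.
Required activator VorD is absent, so *wexV* is not transcribed.
So WexV is not produced.
With no repressor bound, *bexU* is transcribed.

ON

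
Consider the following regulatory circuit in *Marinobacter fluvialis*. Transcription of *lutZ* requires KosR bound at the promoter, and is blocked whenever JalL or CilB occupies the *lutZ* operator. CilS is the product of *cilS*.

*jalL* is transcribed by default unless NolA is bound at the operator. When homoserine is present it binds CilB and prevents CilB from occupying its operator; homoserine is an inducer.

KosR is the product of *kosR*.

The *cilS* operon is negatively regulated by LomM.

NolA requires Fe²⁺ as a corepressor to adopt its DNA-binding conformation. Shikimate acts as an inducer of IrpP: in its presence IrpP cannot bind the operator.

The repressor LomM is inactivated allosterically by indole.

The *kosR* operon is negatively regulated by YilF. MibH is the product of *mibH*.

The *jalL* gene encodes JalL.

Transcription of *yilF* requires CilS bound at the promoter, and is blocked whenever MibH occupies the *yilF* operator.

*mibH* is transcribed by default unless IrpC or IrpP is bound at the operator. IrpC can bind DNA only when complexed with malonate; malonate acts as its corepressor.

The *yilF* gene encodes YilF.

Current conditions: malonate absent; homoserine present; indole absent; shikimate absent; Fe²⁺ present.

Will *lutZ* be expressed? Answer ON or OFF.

ON

Malonate is absent, so IrpC is inactive.
Shikimate is absent, so IrpP is active.
With repressor IrpP bound, *mibH* is not transcribed.
So MibH is not produced.
Indole is absent, so LomM is active.
With repressor LomM bound, *cilS* is not transcribed.
So CilS is not produced.
Required activator CilS is absent, so *yilF* is not transcribed.
So YilF is not produced.
With no repressor bound, *kosR* is transcribed.
So KosR is produced and active.
Fe²⁺ is present, so NolA is active.
With repressor NolA bound, *jalL* is not transcribed.
So JalL is not produced.
Homoserine is present, so CilB is inactive.
No repressor is bound and KosR is active, so *lutZ* is transcribed.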